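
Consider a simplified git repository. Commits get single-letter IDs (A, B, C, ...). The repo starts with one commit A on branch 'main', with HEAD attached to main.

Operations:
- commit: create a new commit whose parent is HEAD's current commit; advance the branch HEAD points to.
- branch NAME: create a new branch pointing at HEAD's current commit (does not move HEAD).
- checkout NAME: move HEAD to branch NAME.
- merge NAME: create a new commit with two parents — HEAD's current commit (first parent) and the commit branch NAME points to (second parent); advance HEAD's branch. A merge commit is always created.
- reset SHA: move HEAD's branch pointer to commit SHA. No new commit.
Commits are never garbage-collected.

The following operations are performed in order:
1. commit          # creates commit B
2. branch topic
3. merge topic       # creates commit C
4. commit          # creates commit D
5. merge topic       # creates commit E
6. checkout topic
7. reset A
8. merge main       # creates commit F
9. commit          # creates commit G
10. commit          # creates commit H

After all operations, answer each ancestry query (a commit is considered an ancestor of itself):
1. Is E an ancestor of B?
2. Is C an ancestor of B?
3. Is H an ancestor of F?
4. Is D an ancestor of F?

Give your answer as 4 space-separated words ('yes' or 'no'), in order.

Answer: no no no yes

Derivation:
After op 1 (commit): HEAD=main@B [main=B]
After op 2 (branch): HEAD=main@B [main=B topic=B]
After op 3 (merge): HEAD=main@C [main=C topic=B]
After op 4 (commit): HEAD=main@D [main=D topic=B]
After op 5 (merge): HEAD=main@E [main=E topic=B]
After op 6 (checkout): HEAD=topic@B [main=E topic=B]
After op 7 (reset): HEAD=topic@A [main=E topic=A]
After op 8 (merge): HEAD=topic@F [main=E topic=F]
After op 9 (commit): HEAD=topic@G [main=E topic=G]
After op 10 (commit): HEAD=topic@H [main=E topic=H]
ancestors(B) = {A,B}; E in? no
ancestors(B) = {A,B}; C in? no
ancestors(F) = {A,B,C,D,E,F}; H in? no
ancestors(F) = {A,B,C,D,E,F}; D in? yes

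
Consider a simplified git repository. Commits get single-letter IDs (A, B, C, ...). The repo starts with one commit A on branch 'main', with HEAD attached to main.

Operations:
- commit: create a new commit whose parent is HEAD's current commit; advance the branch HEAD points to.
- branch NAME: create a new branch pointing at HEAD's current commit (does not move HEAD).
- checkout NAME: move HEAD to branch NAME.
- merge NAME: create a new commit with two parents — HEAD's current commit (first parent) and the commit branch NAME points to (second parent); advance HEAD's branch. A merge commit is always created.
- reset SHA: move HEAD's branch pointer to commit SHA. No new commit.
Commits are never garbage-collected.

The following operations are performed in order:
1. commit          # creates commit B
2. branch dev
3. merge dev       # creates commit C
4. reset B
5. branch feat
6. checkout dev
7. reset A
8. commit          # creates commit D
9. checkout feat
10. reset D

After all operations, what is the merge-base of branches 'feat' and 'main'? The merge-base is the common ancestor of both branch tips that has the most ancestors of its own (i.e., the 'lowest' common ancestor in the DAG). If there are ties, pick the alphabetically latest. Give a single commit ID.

After op 1 (commit): HEAD=main@B [main=B]
After op 2 (branch): HEAD=main@B [dev=B main=B]
After op 3 (merge): HEAD=main@C [dev=B main=C]
After op 4 (reset): HEAD=main@B [dev=B main=B]
After op 5 (branch): HEAD=main@B [dev=B feat=B main=B]
After op 6 (checkout): HEAD=dev@B [dev=B feat=B main=B]
After op 7 (reset): HEAD=dev@A [dev=A feat=B main=B]
After op 8 (commit): HEAD=dev@D [dev=D feat=B main=B]
After op 9 (checkout): HEAD=feat@B [dev=D feat=B main=B]
After op 10 (reset): HEAD=feat@D [dev=D feat=D main=B]
ancestors(feat=D): ['A', 'D']
ancestors(main=B): ['A', 'B']
common: ['A']

Answer: A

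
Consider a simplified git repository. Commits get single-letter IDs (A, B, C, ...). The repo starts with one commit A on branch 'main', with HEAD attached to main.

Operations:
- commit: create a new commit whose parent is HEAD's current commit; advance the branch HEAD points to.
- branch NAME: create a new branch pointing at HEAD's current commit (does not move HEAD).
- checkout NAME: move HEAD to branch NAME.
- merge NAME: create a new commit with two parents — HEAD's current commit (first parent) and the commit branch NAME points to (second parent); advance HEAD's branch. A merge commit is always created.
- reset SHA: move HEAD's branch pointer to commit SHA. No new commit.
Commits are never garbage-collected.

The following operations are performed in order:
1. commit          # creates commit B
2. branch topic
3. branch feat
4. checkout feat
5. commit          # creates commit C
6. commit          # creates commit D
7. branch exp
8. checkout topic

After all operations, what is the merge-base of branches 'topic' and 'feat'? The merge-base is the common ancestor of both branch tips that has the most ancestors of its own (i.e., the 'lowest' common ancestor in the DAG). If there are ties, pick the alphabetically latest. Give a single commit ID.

Answer: B

Derivation:
After op 1 (commit): HEAD=main@B [main=B]
After op 2 (branch): HEAD=main@B [main=B topic=B]
After op 3 (branch): HEAD=main@B [feat=B main=B topic=B]
After op 4 (checkout): HEAD=feat@B [feat=B main=B topic=B]
After op 5 (commit): HEAD=feat@C [feat=C main=B topic=B]
After op 6 (commit): HEAD=feat@D [feat=D main=B topic=B]
After op 7 (branch): HEAD=feat@D [exp=D feat=D main=B topic=B]
After op 8 (checkout): HEAD=topic@B [exp=D feat=D main=B topic=B]
ancestors(topic=B): ['A', 'B']
ancestors(feat=D): ['A', 'B', 'C', 'D']
common: ['A', 'B']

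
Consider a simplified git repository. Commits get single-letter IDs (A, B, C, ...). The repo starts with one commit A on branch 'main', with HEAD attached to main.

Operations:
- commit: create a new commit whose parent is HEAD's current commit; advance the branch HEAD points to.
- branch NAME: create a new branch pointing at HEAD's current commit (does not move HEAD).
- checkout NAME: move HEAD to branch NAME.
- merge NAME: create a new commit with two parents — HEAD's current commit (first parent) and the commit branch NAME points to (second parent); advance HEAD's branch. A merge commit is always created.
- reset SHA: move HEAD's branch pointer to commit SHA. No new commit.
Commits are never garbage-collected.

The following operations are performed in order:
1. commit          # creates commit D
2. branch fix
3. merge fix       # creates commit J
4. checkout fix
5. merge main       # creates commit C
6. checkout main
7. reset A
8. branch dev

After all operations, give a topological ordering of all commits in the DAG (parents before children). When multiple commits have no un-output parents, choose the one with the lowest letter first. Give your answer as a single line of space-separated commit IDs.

Answer: A D J C

Derivation:
After op 1 (commit): HEAD=main@D [main=D]
After op 2 (branch): HEAD=main@D [fix=D main=D]
After op 3 (merge): HEAD=main@J [fix=D main=J]
After op 4 (checkout): HEAD=fix@D [fix=D main=J]
After op 5 (merge): HEAD=fix@C [fix=C main=J]
After op 6 (checkout): HEAD=main@J [fix=C main=J]
After op 7 (reset): HEAD=main@A [fix=C main=A]
After op 8 (branch): HEAD=main@A [dev=A fix=C main=A]
commit A: parents=[]
commit C: parents=['D', 'J']
commit D: parents=['A']
commit J: parents=['D', 'D']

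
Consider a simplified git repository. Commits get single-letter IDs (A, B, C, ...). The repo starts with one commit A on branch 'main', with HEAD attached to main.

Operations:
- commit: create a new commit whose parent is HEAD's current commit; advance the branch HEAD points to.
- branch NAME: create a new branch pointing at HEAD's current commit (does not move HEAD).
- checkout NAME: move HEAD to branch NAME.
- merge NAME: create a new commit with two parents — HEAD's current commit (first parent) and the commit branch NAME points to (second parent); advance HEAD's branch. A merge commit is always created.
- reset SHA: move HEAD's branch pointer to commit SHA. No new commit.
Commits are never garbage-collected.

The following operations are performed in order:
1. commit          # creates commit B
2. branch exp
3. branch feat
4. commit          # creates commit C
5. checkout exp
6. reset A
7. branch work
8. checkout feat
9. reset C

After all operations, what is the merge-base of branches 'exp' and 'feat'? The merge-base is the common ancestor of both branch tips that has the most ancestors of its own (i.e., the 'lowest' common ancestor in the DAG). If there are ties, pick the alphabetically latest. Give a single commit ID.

After op 1 (commit): HEAD=main@B [main=B]
After op 2 (branch): HEAD=main@B [exp=B main=B]
After op 3 (branch): HEAD=main@B [exp=B feat=B main=B]
After op 4 (commit): HEAD=main@C [exp=B feat=B main=C]
After op 5 (checkout): HEAD=exp@B [exp=B feat=B main=C]
After op 6 (reset): HEAD=exp@A [exp=A feat=B main=C]
After op 7 (branch): HEAD=exp@A [exp=A feat=B main=C work=A]
After op 8 (checkout): HEAD=feat@B [exp=A feat=B main=C work=A]
After op 9 (reset): HEAD=feat@C [exp=A feat=C main=C work=A]
ancestors(exp=A): ['A']
ancestors(feat=C): ['A', 'B', 'C']
common: ['A']

Answer: A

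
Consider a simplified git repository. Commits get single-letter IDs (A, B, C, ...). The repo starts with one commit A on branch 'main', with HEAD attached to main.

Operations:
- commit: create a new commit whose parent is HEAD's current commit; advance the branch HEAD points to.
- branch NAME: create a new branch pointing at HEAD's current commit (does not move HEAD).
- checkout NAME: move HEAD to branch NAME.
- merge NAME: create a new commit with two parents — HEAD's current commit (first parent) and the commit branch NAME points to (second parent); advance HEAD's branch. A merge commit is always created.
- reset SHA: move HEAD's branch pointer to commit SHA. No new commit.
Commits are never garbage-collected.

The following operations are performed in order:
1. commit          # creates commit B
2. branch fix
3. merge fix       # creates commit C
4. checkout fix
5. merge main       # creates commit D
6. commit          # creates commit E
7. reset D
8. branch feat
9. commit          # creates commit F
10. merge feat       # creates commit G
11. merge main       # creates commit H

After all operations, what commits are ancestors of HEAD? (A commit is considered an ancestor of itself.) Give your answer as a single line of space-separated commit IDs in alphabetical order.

After op 1 (commit): HEAD=main@B [main=B]
After op 2 (branch): HEAD=main@B [fix=B main=B]
After op 3 (merge): HEAD=main@C [fix=B main=C]
After op 4 (checkout): HEAD=fix@B [fix=B main=C]
After op 5 (merge): HEAD=fix@D [fix=D main=C]
After op 6 (commit): HEAD=fix@E [fix=E main=C]
After op 7 (reset): HEAD=fix@D [fix=D main=C]
After op 8 (branch): HEAD=fix@D [feat=D fix=D main=C]
After op 9 (commit): HEAD=fix@F [feat=D fix=F main=C]
After op 10 (merge): HEAD=fix@G [feat=D fix=G main=C]
After op 11 (merge): HEAD=fix@H [feat=D fix=H main=C]

Answer: A B C D F G H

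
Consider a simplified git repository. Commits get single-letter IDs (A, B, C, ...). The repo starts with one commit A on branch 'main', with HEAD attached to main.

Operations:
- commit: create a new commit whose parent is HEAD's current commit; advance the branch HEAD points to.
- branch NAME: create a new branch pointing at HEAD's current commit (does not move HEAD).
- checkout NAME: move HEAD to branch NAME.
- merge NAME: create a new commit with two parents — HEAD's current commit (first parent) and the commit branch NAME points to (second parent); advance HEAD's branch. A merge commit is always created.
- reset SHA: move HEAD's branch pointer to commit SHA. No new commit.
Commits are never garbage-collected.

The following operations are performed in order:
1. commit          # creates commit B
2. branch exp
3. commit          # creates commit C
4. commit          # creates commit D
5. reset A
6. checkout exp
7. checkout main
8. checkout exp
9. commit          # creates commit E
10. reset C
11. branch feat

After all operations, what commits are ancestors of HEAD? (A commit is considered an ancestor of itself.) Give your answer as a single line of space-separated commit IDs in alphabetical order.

After op 1 (commit): HEAD=main@B [main=B]
After op 2 (branch): HEAD=main@B [exp=B main=B]
After op 3 (commit): HEAD=main@C [exp=B main=C]
After op 4 (commit): HEAD=main@D [exp=B main=D]
After op 5 (reset): HEAD=main@A [exp=B main=A]
After op 6 (checkout): HEAD=exp@B [exp=B main=A]
After op 7 (checkout): HEAD=main@A [exp=B main=A]
After op 8 (checkout): HEAD=exp@B [exp=B main=A]
After op 9 (commit): HEAD=exp@E [exp=E main=A]
After op 10 (reset): HEAD=exp@C [exp=C main=A]
After op 11 (branch): HEAD=exp@C [exp=C feat=C main=A]

Answer: A B C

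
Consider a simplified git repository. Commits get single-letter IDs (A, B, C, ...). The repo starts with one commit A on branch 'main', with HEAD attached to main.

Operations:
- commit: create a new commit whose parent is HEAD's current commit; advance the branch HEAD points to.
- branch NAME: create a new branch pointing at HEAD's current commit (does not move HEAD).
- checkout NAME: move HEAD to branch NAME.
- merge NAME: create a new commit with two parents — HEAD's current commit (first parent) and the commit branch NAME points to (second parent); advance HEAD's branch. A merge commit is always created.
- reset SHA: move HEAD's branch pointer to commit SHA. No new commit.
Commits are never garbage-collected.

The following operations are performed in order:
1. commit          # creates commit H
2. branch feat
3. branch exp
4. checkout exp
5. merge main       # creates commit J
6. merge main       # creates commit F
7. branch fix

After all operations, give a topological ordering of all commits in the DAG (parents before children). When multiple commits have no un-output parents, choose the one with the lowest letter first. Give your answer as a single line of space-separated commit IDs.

After op 1 (commit): HEAD=main@H [main=H]
After op 2 (branch): HEAD=main@H [feat=H main=H]
After op 3 (branch): HEAD=main@H [exp=H feat=H main=H]
After op 4 (checkout): HEAD=exp@H [exp=H feat=H main=H]
After op 5 (merge): HEAD=exp@J [exp=J feat=H main=H]
After op 6 (merge): HEAD=exp@F [exp=F feat=H main=H]
After op 7 (branch): HEAD=exp@F [exp=F feat=H fix=F main=H]
commit A: parents=[]
commit F: parents=['J', 'H']
commit H: parents=['A']
commit J: parents=['H', 'H']

Answer: A H J F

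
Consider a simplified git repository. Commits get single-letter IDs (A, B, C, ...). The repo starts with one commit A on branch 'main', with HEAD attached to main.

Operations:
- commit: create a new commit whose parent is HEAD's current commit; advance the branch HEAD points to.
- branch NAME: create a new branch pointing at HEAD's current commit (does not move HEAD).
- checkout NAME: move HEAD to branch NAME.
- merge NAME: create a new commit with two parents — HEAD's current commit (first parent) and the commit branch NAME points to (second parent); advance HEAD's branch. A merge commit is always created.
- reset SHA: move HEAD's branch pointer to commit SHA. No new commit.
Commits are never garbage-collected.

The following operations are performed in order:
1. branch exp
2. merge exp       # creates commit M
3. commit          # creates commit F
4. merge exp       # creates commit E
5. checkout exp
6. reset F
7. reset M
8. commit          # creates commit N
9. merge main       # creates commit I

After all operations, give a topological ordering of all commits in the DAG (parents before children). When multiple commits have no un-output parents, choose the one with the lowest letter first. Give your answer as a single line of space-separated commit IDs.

Answer: A M F E N I

Derivation:
After op 1 (branch): HEAD=main@A [exp=A main=A]
After op 2 (merge): HEAD=main@M [exp=A main=M]
After op 3 (commit): HEAD=main@F [exp=A main=F]
After op 4 (merge): HEAD=main@E [exp=A main=E]
After op 5 (checkout): HEAD=exp@A [exp=A main=E]
After op 6 (reset): HEAD=exp@F [exp=F main=E]
After op 7 (reset): HEAD=exp@M [exp=M main=E]
After op 8 (commit): HEAD=exp@N [exp=N main=E]
After op 9 (merge): HEAD=exp@I [exp=I main=E]
commit A: parents=[]
commit E: parents=['F', 'A']
commit F: parents=['M']
commit I: parents=['N', 'E']
commit M: parents=['A', 'A']
commit N: parents=['M']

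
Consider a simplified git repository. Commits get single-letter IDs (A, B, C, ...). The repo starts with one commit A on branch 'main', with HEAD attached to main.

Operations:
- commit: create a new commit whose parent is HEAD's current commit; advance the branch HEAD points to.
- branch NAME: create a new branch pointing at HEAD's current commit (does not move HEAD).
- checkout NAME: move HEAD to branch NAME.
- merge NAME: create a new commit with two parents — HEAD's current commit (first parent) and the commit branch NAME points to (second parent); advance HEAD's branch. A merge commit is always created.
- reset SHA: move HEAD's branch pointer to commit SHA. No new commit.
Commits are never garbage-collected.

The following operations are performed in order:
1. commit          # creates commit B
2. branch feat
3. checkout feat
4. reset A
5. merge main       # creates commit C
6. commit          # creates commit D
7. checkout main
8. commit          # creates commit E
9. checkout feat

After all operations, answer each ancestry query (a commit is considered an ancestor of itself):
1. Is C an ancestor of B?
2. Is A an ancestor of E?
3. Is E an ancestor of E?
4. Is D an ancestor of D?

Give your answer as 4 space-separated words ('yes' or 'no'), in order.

Answer: no yes yes yes

Derivation:
After op 1 (commit): HEAD=main@B [main=B]
After op 2 (branch): HEAD=main@B [feat=B main=B]
After op 3 (checkout): HEAD=feat@B [feat=B main=B]
After op 4 (reset): HEAD=feat@A [feat=A main=B]
After op 5 (merge): HEAD=feat@C [feat=C main=B]
After op 6 (commit): HEAD=feat@D [feat=D main=B]
After op 7 (checkout): HEAD=main@B [feat=D main=B]
After op 8 (commit): HEAD=main@E [feat=D main=E]
After op 9 (checkout): HEAD=feat@D [feat=D main=E]
ancestors(B) = {A,B}; C in? no
ancestors(E) = {A,B,E}; A in? yes
ancestors(E) = {A,B,E}; E in? yes
ancestors(D) = {A,B,C,D}; D in? yes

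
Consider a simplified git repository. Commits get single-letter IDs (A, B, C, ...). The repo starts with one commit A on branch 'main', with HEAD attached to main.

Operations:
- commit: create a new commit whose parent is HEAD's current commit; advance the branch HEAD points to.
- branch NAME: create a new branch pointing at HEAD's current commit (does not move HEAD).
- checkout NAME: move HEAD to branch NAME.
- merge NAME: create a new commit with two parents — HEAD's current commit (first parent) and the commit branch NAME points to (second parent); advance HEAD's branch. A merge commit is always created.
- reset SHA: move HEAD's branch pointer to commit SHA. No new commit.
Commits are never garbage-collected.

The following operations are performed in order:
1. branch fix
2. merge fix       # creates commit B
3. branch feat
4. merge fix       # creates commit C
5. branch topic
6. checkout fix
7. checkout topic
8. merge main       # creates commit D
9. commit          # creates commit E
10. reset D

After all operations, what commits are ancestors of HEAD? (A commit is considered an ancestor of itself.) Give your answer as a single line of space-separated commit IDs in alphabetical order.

After op 1 (branch): HEAD=main@A [fix=A main=A]
After op 2 (merge): HEAD=main@B [fix=A main=B]
After op 3 (branch): HEAD=main@B [feat=B fix=A main=B]
After op 4 (merge): HEAD=main@C [feat=B fix=A main=C]
After op 5 (branch): HEAD=main@C [feat=B fix=A main=C topic=C]
After op 6 (checkout): HEAD=fix@A [feat=B fix=A main=C topic=C]
After op 7 (checkout): HEAD=topic@C [feat=B fix=A main=C topic=C]
After op 8 (merge): HEAD=topic@D [feat=B fix=A main=C topic=D]
After op 9 (commit): HEAD=topic@E [feat=B fix=A main=C topic=E]
After op 10 (reset): HEAD=topic@D [feat=B fix=A main=C topic=D]

Answer: A B C D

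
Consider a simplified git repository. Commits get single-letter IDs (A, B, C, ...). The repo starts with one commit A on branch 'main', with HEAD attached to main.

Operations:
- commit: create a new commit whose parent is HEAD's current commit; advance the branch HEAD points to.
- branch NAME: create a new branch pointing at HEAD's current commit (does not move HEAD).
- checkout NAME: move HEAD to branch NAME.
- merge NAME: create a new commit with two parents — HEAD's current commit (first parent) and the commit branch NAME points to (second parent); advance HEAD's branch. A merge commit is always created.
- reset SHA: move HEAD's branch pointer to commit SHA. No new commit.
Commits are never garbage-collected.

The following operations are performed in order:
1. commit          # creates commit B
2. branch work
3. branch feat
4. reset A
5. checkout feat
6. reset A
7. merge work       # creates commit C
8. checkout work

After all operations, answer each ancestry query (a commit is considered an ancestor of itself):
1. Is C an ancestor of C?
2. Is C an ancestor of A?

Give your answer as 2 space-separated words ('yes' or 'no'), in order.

Answer: yes no

Derivation:
After op 1 (commit): HEAD=main@B [main=B]
After op 2 (branch): HEAD=main@B [main=B work=B]
After op 3 (branch): HEAD=main@B [feat=B main=B work=B]
After op 4 (reset): HEAD=main@A [feat=B main=A work=B]
After op 5 (checkout): HEAD=feat@B [feat=B main=A work=B]
After op 6 (reset): HEAD=feat@A [feat=A main=A work=B]
After op 7 (merge): HEAD=feat@C [feat=C main=A work=B]
After op 8 (checkout): HEAD=work@B [feat=C main=A work=B]
ancestors(C) = {A,B,C}; C in? yes
ancestors(A) = {A}; C in? no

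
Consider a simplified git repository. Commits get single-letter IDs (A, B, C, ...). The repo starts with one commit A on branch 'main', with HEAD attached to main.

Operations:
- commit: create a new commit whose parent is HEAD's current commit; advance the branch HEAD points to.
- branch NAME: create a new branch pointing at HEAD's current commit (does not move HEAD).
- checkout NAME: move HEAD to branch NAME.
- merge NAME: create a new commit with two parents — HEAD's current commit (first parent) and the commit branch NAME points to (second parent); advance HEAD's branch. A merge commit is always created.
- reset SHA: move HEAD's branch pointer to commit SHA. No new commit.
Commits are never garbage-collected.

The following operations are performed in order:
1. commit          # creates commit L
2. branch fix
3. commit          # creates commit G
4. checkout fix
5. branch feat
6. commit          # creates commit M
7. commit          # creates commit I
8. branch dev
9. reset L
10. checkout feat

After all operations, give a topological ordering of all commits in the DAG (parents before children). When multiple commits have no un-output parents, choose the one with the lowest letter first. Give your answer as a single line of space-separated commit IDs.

After op 1 (commit): HEAD=main@L [main=L]
After op 2 (branch): HEAD=main@L [fix=L main=L]
After op 3 (commit): HEAD=main@G [fix=L main=G]
After op 4 (checkout): HEAD=fix@L [fix=L main=G]
After op 5 (branch): HEAD=fix@L [feat=L fix=L main=G]
After op 6 (commit): HEAD=fix@M [feat=L fix=M main=G]
After op 7 (commit): HEAD=fix@I [feat=L fix=I main=G]
After op 8 (branch): HEAD=fix@I [dev=I feat=L fix=I main=G]
After op 9 (reset): HEAD=fix@L [dev=I feat=L fix=L main=G]
After op 10 (checkout): HEAD=feat@L [dev=I feat=L fix=L main=G]
commit A: parents=[]
commit G: parents=['L']
commit I: parents=['M']
commit L: parents=['A']
commit M: parents=['L']

Answer: A L G M I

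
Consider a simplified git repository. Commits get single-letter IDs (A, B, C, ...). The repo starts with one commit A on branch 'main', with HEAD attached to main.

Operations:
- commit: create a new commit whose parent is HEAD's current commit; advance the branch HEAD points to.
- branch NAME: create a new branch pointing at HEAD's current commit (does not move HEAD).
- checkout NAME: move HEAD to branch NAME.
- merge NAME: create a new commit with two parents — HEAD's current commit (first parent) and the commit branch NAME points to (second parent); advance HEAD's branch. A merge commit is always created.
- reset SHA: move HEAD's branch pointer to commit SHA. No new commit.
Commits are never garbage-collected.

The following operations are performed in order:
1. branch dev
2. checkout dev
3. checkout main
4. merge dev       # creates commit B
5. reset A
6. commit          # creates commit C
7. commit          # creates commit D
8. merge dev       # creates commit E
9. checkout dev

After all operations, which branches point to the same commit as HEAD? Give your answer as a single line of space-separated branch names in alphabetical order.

After op 1 (branch): HEAD=main@A [dev=A main=A]
After op 2 (checkout): HEAD=dev@A [dev=A main=A]
After op 3 (checkout): HEAD=main@A [dev=A main=A]
After op 4 (merge): HEAD=main@B [dev=A main=B]
After op 5 (reset): HEAD=main@A [dev=A main=A]
After op 6 (commit): HEAD=main@C [dev=A main=C]
After op 7 (commit): HEAD=main@D [dev=A main=D]
After op 8 (merge): HEAD=main@E [dev=A main=E]
After op 9 (checkout): HEAD=dev@A [dev=A main=E]

Answer: dev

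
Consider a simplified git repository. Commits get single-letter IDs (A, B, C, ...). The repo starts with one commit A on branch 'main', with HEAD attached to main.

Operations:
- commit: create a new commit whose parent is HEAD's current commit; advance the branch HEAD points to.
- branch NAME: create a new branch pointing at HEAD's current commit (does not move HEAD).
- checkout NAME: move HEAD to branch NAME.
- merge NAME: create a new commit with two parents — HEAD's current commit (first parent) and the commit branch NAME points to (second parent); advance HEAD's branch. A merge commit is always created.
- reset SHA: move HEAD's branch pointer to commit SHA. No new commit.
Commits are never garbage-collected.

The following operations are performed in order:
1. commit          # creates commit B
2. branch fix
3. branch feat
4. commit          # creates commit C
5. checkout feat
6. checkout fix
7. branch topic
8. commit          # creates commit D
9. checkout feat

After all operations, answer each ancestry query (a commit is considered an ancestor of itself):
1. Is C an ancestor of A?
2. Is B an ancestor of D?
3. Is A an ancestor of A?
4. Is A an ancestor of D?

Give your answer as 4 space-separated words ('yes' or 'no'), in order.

Answer: no yes yes yes

Derivation:
After op 1 (commit): HEAD=main@B [main=B]
After op 2 (branch): HEAD=main@B [fix=B main=B]
After op 3 (branch): HEAD=main@B [feat=B fix=B main=B]
After op 4 (commit): HEAD=main@C [feat=B fix=B main=C]
After op 5 (checkout): HEAD=feat@B [feat=B fix=B main=C]
After op 6 (checkout): HEAD=fix@B [feat=B fix=B main=C]
After op 7 (branch): HEAD=fix@B [feat=B fix=B main=C topic=B]
After op 8 (commit): HEAD=fix@D [feat=B fix=D main=C topic=B]
After op 9 (checkout): HEAD=feat@B [feat=B fix=D main=C topic=B]
ancestors(A) = {A}; C in? no
ancestors(D) = {A,B,D}; B in? yes
ancestors(A) = {A}; A in? yes
ancestors(D) = {A,B,D}; A in? yes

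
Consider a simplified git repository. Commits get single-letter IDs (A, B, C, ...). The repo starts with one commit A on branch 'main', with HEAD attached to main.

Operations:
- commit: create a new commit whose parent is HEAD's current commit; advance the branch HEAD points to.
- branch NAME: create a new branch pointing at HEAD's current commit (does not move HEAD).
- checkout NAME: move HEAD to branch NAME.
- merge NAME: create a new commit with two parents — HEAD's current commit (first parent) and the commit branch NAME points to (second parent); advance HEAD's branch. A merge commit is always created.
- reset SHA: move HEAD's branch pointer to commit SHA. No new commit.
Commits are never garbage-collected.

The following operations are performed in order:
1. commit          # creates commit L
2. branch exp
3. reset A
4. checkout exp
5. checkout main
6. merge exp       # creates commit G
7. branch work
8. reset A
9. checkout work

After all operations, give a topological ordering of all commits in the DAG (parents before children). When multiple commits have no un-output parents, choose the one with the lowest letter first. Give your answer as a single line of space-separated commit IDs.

Answer: A L G

Derivation:
After op 1 (commit): HEAD=main@L [main=L]
After op 2 (branch): HEAD=main@L [exp=L main=L]
After op 3 (reset): HEAD=main@A [exp=L main=A]
After op 4 (checkout): HEAD=exp@L [exp=L main=A]
After op 5 (checkout): HEAD=main@A [exp=L main=A]
After op 6 (merge): HEAD=main@G [exp=L main=G]
After op 7 (branch): HEAD=main@G [exp=L main=G work=G]
After op 8 (reset): HEAD=main@A [exp=L main=A work=G]
After op 9 (checkout): HEAD=work@G [exp=L main=A work=G]
commit A: parents=[]
commit G: parents=['A', 'L']
commit L: parents=['A']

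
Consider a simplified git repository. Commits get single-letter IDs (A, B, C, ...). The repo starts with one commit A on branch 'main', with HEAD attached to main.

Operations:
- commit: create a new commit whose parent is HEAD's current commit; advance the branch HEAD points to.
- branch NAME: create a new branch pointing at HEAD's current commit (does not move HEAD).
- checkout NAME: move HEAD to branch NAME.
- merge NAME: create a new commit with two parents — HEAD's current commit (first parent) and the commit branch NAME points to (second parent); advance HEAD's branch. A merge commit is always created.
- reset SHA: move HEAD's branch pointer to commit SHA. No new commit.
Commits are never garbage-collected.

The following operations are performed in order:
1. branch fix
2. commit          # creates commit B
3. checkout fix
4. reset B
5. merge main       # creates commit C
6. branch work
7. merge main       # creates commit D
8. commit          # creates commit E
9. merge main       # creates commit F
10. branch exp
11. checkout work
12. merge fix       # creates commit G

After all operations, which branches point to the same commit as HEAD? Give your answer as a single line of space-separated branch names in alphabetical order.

After op 1 (branch): HEAD=main@A [fix=A main=A]
After op 2 (commit): HEAD=main@B [fix=A main=B]
After op 3 (checkout): HEAD=fix@A [fix=A main=B]
After op 4 (reset): HEAD=fix@B [fix=B main=B]
After op 5 (merge): HEAD=fix@C [fix=C main=B]
After op 6 (branch): HEAD=fix@C [fix=C main=B work=C]
After op 7 (merge): HEAD=fix@D [fix=D main=B work=C]
After op 8 (commit): HEAD=fix@E [fix=E main=B work=C]
After op 9 (merge): HEAD=fix@F [fix=F main=B work=C]
After op 10 (branch): HEAD=fix@F [exp=F fix=F main=B work=C]
After op 11 (checkout): HEAD=work@C [exp=F fix=F main=B work=C]
After op 12 (merge): HEAD=work@G [exp=F fix=F main=B work=G]

Answer: work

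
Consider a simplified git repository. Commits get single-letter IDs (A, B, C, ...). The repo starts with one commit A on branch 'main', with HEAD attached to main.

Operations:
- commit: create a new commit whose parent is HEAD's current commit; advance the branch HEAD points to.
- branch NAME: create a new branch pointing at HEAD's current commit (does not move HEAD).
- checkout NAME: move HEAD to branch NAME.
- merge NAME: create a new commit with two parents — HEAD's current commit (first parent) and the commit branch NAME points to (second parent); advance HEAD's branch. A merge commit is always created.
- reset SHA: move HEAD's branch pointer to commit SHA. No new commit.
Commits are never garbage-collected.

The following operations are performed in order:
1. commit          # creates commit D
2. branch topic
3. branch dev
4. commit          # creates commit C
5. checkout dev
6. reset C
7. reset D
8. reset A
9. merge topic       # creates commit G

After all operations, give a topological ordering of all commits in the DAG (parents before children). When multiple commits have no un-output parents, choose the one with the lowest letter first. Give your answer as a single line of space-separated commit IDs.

Answer: A D C G

Derivation:
After op 1 (commit): HEAD=main@D [main=D]
After op 2 (branch): HEAD=main@D [main=D topic=D]
After op 3 (branch): HEAD=main@D [dev=D main=D topic=D]
After op 4 (commit): HEAD=main@C [dev=D main=C topic=D]
After op 5 (checkout): HEAD=dev@D [dev=D main=C topic=D]
After op 6 (reset): HEAD=dev@C [dev=C main=C topic=D]
After op 7 (reset): HEAD=dev@D [dev=D main=C topic=D]
After op 8 (reset): HEAD=dev@A [dev=A main=C topic=D]
After op 9 (merge): HEAD=dev@G [dev=G main=C topic=D]
commit A: parents=[]
commit C: parents=['D']
commit D: parents=['A']
commit G: parents=['A', 'D']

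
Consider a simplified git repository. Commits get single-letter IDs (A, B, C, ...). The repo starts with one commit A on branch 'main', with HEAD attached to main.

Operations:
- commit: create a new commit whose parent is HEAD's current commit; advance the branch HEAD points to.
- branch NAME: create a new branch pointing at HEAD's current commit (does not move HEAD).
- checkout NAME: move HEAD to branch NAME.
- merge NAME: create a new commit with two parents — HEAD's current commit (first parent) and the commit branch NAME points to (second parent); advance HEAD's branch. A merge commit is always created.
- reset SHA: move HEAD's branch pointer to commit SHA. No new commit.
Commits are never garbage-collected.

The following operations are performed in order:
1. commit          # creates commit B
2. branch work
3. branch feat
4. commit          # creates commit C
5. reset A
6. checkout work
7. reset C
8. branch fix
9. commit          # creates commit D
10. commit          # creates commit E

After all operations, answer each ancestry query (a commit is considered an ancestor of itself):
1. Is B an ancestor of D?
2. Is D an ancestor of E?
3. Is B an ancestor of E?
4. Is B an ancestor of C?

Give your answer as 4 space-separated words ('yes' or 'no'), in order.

Answer: yes yes yes yes

Derivation:
After op 1 (commit): HEAD=main@B [main=B]
After op 2 (branch): HEAD=main@B [main=B work=B]
After op 3 (branch): HEAD=main@B [feat=B main=B work=B]
After op 4 (commit): HEAD=main@C [feat=B main=C work=B]
After op 5 (reset): HEAD=main@A [feat=B main=A work=B]
After op 6 (checkout): HEAD=work@B [feat=B main=A work=B]
After op 7 (reset): HEAD=work@C [feat=B main=A work=C]
After op 8 (branch): HEAD=work@C [feat=B fix=C main=A work=C]
After op 9 (commit): HEAD=work@D [feat=B fix=C main=A work=D]
After op 10 (commit): HEAD=work@E [feat=B fix=C main=A work=E]
ancestors(D) = {A,B,C,D}; B in? yes
ancestors(E) = {A,B,C,D,E}; D in? yes
ancestors(E) = {A,B,C,D,E}; B in? yes
ancestors(C) = {A,B,C}; B in? yes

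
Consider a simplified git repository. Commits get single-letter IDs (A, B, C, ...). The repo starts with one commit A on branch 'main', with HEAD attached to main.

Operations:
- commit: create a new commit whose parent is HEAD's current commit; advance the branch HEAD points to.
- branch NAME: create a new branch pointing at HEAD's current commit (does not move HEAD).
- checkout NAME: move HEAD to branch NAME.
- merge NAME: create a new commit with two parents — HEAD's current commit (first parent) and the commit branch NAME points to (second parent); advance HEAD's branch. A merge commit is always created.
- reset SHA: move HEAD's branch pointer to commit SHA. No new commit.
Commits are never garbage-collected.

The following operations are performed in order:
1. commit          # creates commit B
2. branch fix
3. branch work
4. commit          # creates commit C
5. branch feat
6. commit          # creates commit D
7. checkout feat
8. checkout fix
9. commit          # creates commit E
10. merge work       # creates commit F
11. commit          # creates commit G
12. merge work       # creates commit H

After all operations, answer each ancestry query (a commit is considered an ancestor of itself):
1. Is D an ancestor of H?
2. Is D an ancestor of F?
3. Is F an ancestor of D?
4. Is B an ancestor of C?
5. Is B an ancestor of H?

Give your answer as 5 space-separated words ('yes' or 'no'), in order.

Answer: no no no yes yes

Derivation:
After op 1 (commit): HEAD=main@B [main=B]
After op 2 (branch): HEAD=main@B [fix=B main=B]
After op 3 (branch): HEAD=main@B [fix=B main=B work=B]
After op 4 (commit): HEAD=main@C [fix=B main=C work=B]
After op 5 (branch): HEAD=main@C [feat=C fix=B main=C work=B]
After op 6 (commit): HEAD=main@D [feat=C fix=B main=D work=B]
After op 7 (checkout): HEAD=feat@C [feat=C fix=B main=D work=B]
After op 8 (checkout): HEAD=fix@B [feat=C fix=B main=D work=B]
After op 9 (commit): HEAD=fix@E [feat=C fix=E main=D work=B]
After op 10 (merge): HEAD=fix@F [feat=C fix=F main=D work=B]
After op 11 (commit): HEAD=fix@G [feat=C fix=G main=D work=B]
After op 12 (merge): HEAD=fix@H [feat=C fix=H main=D work=B]
ancestors(H) = {A,B,E,F,G,H}; D in? no
ancestors(F) = {A,B,E,F}; D in? no
ancestors(D) = {A,B,C,D}; F in? no
ancestors(C) = {A,B,C}; B in? yes
ancestors(H) = {A,B,E,F,G,H}; B in? yes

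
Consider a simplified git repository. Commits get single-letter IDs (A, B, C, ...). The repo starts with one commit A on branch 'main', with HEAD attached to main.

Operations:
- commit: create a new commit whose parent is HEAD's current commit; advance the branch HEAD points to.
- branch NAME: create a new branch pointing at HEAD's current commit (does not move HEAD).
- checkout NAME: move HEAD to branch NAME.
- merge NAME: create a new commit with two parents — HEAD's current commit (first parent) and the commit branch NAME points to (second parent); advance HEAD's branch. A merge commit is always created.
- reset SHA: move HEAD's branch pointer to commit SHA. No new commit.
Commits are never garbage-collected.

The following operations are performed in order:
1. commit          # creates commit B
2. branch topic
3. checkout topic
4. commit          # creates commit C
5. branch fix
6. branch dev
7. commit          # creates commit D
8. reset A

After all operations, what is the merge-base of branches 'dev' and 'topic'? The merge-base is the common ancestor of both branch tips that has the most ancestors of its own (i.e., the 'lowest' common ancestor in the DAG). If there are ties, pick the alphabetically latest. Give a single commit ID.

Answer: A

Derivation:
After op 1 (commit): HEAD=main@B [main=B]
After op 2 (branch): HEAD=main@B [main=B topic=B]
After op 3 (checkout): HEAD=topic@B [main=B topic=B]
After op 4 (commit): HEAD=topic@C [main=B topic=C]
After op 5 (branch): HEAD=topic@C [fix=C main=B topic=C]
After op 6 (branch): HEAD=topic@C [dev=C fix=C main=B topic=C]
After op 7 (commit): HEAD=topic@D [dev=C fix=C main=B topic=D]
After op 8 (reset): HEAD=topic@A [dev=C fix=C main=B topic=A]
ancestors(dev=C): ['A', 'B', 'C']
ancestors(topic=A): ['A']
common: ['A']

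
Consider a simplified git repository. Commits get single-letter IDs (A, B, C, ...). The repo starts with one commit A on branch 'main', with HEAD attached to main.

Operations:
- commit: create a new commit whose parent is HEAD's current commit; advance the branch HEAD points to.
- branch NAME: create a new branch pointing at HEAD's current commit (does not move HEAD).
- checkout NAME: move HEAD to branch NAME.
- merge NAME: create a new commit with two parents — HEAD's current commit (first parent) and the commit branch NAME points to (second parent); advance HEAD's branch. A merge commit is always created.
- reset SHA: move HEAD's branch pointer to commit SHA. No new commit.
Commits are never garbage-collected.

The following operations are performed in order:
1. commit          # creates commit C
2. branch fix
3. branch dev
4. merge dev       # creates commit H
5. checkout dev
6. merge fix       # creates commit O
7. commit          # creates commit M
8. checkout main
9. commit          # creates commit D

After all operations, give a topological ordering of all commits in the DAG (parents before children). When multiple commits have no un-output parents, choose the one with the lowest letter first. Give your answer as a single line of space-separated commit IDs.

After op 1 (commit): HEAD=main@C [main=C]
After op 2 (branch): HEAD=main@C [fix=C main=C]
After op 3 (branch): HEAD=main@C [dev=C fix=C main=C]
After op 4 (merge): HEAD=main@H [dev=C fix=C main=H]
After op 5 (checkout): HEAD=dev@C [dev=C fix=C main=H]
After op 6 (merge): HEAD=dev@O [dev=O fix=C main=H]
After op 7 (commit): HEAD=dev@M [dev=M fix=C main=H]
After op 8 (checkout): HEAD=main@H [dev=M fix=C main=H]
After op 9 (commit): HEAD=main@D [dev=M fix=C main=D]
commit A: parents=[]
commit C: parents=['A']
commit D: parents=['H']
commit H: parents=['C', 'C']
commit M: parents=['O']
commit O: parents=['C', 'C']

Answer: A C H D O M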